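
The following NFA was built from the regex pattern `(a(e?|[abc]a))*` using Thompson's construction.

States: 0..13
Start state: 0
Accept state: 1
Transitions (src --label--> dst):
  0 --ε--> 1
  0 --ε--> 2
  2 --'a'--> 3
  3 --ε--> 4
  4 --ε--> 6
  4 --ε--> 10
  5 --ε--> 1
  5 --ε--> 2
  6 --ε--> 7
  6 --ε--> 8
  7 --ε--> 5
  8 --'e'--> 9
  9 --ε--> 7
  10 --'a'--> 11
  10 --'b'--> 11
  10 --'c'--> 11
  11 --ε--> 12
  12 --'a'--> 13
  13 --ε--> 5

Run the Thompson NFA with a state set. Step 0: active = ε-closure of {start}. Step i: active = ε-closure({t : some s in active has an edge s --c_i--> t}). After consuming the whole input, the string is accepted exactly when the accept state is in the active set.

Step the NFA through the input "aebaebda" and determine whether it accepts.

Answer: REJECT

Trace:
initial (ε-close {0}): {0,1,2}
'a' @ 1: {1,2,3,4,5,6,7,8,10}  [accepting]
'e' @ 2: {1,2,5,7,9}  [accepting]
'b' @ 3: {}  — dead — no transitions
rest 'aebda' ignored (set empty)
final: {}; accept 1 not in set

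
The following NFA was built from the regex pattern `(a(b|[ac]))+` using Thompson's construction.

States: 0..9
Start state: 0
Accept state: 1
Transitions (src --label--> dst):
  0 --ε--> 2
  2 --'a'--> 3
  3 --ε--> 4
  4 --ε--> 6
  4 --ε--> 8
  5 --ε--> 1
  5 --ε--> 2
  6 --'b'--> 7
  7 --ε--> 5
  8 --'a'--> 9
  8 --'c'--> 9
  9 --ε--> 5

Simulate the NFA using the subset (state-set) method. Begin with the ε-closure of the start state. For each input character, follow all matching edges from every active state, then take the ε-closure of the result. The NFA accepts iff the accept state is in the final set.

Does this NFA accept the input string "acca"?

start: ε-closure({0}) = {0,2}
'a' @ 1: {3,4,6,8}
'c' @ 2: {1,2,5,9}  ✓accept
'c' @ 3: {}  — state set empty
rest 'a' ignored (set empty)
final: {}; accept 1 not in set

Answer: REJECT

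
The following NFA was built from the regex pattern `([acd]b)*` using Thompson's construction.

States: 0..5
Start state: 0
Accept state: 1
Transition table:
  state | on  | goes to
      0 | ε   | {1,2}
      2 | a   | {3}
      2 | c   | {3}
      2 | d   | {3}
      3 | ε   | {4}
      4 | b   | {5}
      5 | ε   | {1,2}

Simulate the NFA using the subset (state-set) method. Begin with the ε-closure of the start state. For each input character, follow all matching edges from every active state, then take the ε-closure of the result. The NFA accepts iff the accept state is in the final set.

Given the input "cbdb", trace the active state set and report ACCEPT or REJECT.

S₀ = ε-closure({0}) = {0,1,2}
'c' @ 1: {3,4}
'b' @ 2: {1,2,5}  ✓accept
'd' @ 3: {3,4}
'b' @ 4: {1,2,5}  ✓accept
end set {1,2,5} — state 1 in

Answer: ACCEPT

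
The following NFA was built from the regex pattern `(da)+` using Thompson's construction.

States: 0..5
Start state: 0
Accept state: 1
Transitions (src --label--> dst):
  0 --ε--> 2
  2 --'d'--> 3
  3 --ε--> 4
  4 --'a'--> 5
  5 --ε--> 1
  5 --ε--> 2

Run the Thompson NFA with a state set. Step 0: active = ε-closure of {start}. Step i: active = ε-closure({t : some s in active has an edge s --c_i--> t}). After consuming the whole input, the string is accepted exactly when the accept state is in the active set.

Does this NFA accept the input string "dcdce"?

initial (ε-close {0}): {0,2}
'd' @ 1: {3,4}
'c' @ 2: {}  — no active states
rest 'dce' ignored (set empty)
end set {} — state 1 not in

Answer: REJECT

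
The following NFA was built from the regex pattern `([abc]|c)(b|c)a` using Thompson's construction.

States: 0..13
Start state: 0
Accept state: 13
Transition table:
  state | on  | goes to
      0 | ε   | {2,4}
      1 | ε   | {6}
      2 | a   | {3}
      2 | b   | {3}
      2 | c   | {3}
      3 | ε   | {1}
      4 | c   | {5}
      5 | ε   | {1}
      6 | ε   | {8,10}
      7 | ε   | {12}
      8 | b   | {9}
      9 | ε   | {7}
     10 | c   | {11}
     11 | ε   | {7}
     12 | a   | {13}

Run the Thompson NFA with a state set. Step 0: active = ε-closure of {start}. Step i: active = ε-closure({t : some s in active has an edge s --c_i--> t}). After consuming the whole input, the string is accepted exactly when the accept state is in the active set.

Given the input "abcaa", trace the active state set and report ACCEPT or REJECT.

initial (ε-close {0}): {0,2,4}
'a' @ 1: {1,3,6,8,10}
'b' @ 2: {7,9,12}
'c' @ 3: {}  — dead — no transitions
rest 'aa' ignored (set empty)
final: {}; accept 13 not in set

Answer: REJECT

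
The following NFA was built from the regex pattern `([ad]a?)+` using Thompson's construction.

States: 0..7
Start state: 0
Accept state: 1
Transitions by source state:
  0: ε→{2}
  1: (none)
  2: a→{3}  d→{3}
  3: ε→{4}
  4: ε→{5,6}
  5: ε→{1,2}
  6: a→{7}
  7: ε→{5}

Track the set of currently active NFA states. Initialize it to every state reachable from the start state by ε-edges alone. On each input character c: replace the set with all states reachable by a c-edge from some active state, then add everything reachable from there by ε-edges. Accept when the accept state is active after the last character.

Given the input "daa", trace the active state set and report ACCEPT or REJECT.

S₀ = ε-closure({0}) = {0,2}
'd' @ 1: {1,2,3,4,5,6}  ✓accept
'a' @ 2: {1,2,3,4,5,6,7}  ✓accept
'a' @ 3: {1,2,3,4,5,6,7}  ✓accept
after full input: {1,2,3,4,5,6,7}  (accept=1 in)

Answer: ACCEPT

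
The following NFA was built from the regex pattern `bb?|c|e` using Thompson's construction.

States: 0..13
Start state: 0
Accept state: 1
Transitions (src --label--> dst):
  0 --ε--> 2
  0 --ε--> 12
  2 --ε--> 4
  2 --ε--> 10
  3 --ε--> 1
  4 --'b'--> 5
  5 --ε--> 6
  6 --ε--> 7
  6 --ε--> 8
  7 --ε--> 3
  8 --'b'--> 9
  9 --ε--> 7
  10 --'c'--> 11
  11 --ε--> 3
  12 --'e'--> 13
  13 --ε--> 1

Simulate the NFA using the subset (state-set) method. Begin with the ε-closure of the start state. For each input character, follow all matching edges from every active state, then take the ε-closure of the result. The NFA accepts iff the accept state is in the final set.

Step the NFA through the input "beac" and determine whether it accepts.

Answer: REJECT

Trace:
start: ε-closure({0}) = {0,2,4,10,12}
'b' @ 1: {1,3,5,6,7,8}  (accept∈set)
'e' @ 2: {}  — no active states
rest 'ac' ignored (set empty)
final: {}; accept 1 not in set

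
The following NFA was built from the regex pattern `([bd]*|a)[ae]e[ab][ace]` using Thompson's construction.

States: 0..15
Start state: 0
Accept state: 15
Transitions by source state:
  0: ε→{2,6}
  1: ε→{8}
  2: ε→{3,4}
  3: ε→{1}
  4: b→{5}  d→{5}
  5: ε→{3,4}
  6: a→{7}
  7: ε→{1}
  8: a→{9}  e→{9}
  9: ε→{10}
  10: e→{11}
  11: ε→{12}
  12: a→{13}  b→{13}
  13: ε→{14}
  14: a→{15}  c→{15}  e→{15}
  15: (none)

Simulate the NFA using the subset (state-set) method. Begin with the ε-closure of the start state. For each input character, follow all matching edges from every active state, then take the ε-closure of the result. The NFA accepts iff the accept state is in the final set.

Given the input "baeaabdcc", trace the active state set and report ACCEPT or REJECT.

Answer: REJECT

Trace:
start: ε-closure({0}) = {0,1,2,3,4,6,8}
'b' @ 1: {1,3,4,5,8}
'a' @ 2: {9,10}
'e' @ 3: {11,12}
'a' @ 4: {13,14}
'a' @ 5: {15}  (accept∈set)
'b' @ 6: {}  — state set empty
rest 'dcc' ignored (set empty)
after full input: {}  (accept=15 not in)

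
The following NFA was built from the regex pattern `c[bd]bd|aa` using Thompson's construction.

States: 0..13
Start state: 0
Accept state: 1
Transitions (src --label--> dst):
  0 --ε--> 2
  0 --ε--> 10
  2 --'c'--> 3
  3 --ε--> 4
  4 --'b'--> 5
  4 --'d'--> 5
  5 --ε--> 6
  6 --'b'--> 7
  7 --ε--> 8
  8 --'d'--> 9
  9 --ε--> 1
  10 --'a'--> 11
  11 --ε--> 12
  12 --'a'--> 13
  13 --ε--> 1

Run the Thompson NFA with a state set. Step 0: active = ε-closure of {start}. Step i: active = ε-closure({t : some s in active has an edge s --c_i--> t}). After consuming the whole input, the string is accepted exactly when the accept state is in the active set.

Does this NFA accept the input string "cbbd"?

initial (ε-close {0}): {0,2,10}
'c' @ 1: {3,4}
'b' @ 2: {5,6}
'b' @ 3: {7,8}
'd' @ 4: {1,9}  [accepting]
final: {1,9}; accept 1 in set

Answer: ACCEPT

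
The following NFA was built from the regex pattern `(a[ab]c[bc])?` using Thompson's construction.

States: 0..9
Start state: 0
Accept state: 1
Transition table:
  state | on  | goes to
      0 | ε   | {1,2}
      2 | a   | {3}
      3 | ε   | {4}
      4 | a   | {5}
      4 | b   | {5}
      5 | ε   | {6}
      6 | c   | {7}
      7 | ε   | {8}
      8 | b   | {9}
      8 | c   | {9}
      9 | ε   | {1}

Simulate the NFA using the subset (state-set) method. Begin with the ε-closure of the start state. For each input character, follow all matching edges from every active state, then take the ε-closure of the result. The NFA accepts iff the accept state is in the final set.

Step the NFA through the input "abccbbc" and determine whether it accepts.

Answer: REJECT

Steps:
initial (ε-close {0}): {0,1,2}
'a' @ 1: {3,4}
'b' @ 2: {5,6}
'c' @ 3: {7,8}
'c' @ 4: {1,9}  (accept∈set)
'b' @ 5: {}  — state set empty
rest 'bc' ignored (set empty)
after full input: {}  (accept=1 not in)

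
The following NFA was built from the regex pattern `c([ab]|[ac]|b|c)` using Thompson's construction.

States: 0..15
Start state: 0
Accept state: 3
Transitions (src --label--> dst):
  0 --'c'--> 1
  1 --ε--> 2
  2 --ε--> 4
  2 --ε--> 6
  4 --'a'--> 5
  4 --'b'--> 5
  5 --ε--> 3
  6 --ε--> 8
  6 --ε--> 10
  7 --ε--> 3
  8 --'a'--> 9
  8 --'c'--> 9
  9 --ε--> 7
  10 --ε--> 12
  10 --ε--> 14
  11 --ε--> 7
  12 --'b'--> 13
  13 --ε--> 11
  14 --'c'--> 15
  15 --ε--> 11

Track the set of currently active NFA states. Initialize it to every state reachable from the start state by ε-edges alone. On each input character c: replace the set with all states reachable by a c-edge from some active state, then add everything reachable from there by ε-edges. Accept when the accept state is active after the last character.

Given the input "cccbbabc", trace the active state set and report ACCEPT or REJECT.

Answer: REJECT

Trace:
S₀ = ε-closure({0}) = {0}
'c' @ 1: {1,2,4,6,8,10,12,14}
'c' @ 2: {3,7,9,11,15}  [accepting]
'c' @ 3: {}  — dead — no transitions
rest 'bbabc' ignored (set empty)
final: {}; accept 3 not in set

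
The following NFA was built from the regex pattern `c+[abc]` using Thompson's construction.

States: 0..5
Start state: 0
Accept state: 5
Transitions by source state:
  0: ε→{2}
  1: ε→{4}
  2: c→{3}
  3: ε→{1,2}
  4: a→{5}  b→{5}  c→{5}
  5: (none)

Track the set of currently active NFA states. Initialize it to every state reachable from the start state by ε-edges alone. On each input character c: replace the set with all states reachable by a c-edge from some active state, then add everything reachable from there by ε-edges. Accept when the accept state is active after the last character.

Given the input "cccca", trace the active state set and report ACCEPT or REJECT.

Answer: ACCEPT

Steps:
S₀ = ε-closure({0}) = {0,2}
'c' @ 1: {1,2,3,4}
'c' @ 2: {1,2,3,4,5}  [accepting]
'c' @ 3: {1,2,3,4,5}  [accepting]
'c' @ 4: {1,2,3,4,5}  [accepting]
'a' @ 5: {5}  [accepting]
after full input: {5}  (accept=5 in)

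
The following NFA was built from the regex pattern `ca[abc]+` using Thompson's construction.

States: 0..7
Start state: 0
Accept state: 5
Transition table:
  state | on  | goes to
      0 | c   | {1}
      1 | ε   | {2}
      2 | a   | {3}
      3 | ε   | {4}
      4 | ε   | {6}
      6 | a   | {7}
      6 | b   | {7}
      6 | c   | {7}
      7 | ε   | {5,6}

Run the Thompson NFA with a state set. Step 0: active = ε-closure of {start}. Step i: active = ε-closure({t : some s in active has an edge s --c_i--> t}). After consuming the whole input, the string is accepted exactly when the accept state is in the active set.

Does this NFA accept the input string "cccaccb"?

initial (ε-close {0}): {0}
'c' @ 1: {1,2}
'c' @ 2: {}  — dead — no transitions
rest 'caccb' ignored (set empty)
end set {} — state 5 not in

Answer: REJECT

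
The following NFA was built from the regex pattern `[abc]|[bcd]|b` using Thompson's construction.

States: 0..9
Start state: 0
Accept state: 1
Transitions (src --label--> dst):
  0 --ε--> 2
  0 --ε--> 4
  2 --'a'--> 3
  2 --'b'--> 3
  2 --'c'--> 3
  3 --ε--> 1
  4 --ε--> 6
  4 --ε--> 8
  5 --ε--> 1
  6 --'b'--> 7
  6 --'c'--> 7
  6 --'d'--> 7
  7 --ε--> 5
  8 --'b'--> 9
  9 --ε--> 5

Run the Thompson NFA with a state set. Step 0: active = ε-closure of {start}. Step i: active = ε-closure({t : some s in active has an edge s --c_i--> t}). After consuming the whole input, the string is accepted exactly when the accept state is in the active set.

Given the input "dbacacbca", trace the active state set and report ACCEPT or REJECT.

Answer: REJECT

Derivation:
initial (ε-close {0}): {0,2,4,6,8}
'd' @ 1: {1,5,7}  (accept∈set)
'b' @ 2: {}  — dead — no transitions
rest 'acacbca' ignored (set empty)
after full input: {}  (accept=1 not in)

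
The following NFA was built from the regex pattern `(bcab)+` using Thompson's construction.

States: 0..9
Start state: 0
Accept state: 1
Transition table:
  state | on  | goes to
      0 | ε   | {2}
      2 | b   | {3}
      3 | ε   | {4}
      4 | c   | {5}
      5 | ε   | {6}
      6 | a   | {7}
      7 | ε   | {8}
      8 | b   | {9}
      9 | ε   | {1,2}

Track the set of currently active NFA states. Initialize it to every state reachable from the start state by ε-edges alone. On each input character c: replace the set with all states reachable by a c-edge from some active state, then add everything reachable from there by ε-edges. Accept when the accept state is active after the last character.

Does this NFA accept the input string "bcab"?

S₀ = ε-closure({0}) = {0,2}
'b' @ 1: {3,4}
'c' @ 2: {5,6}
'a' @ 3: {7,8}
'b' @ 4: {1,2,9}  [accepting]
end set {1,2,9} — state 1 in

Answer: ACCEPT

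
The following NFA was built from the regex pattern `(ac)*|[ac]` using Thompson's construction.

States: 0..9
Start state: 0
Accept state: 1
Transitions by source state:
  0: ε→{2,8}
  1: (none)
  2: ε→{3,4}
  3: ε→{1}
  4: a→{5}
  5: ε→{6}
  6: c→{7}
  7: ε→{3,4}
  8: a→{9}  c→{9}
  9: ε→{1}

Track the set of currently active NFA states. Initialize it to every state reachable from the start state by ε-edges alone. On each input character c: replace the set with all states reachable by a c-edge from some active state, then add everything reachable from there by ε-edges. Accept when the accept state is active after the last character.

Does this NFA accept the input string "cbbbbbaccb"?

S₀ = ε-closure({0}) = {0,1,2,3,4,8}
'c' @ 1: {1,9}  (accept∈set)
'b' @ 2: {}  — no active states
rest 'bbbbaccb' ignored (set empty)
end set {} — state 1 not in

Answer: REJECT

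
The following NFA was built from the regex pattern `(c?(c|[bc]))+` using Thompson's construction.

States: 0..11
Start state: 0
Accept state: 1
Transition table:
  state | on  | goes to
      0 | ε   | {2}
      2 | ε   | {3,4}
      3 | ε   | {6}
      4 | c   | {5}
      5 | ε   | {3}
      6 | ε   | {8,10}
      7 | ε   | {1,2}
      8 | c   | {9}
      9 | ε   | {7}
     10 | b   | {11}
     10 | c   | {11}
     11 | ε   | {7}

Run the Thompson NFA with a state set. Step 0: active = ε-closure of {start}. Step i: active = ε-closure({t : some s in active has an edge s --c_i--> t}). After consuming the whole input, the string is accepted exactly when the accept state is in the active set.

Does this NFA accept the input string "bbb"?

Answer: ACCEPT

Derivation:
start: ε-closure({0}) = {0,2,3,4,6,8,10}
'b' @ 1: {1,2,3,4,6,7,8,10,11}  ✓accept
'b' @ 2: {1,2,3,4,6,7,8,10,11}  ✓accept
'b' @ 3: {1,2,3,4,6,7,8,10,11}  ✓accept
end set {1,2,3,4,6,7,8,10,11} — state 1 in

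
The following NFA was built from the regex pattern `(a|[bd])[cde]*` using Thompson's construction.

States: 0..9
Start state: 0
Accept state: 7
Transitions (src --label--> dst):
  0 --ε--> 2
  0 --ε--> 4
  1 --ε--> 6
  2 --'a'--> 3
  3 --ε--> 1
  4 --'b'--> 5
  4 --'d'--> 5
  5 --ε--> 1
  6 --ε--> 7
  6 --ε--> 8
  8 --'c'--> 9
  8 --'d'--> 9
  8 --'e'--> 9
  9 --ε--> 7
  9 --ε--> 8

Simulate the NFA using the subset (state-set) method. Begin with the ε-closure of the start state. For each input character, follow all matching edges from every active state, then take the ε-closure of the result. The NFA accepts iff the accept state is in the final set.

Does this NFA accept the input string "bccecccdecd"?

S₀ = ε-closure({0}) = {0,2,4}
'b' @ 1: {1,5,6,7,8}  [accepting]
'c' @ 2: {7,8,9}  [accepting]
'c' @ 3: {7,8,9}  [accepting]
'e' @ 4: {7,8,9}  [accepting]
'c' @ 5: {7,8,9}  [accepting]
'c' @ 6: {7,8,9}  [accepting]
'c' @ 7: {7,8,9}  [accepting]
'd' @ 8: {7,8,9}  [accepting]
'e' @ 9: {7,8,9}  [accepting]
'c' @ 10: {7,8,9}  [accepting]
'd' @ 11: {7,8,9}  [accepting]
final: {7,8,9}; accept 7 in set

Answer: ACCEPT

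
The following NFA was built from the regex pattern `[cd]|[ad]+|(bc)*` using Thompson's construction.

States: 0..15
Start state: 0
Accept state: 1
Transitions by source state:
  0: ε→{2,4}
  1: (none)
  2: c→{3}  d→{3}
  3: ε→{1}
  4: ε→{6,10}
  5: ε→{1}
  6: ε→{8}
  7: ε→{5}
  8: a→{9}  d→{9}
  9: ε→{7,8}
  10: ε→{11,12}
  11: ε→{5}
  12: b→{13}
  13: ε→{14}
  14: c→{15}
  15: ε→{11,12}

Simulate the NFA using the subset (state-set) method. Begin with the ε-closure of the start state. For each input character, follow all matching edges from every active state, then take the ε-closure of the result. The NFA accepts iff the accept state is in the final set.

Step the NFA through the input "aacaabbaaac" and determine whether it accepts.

start: ε-closure({0}) = {0,1,2,4,5,6,8,10,11,12}
'a' @ 1: {1,5,7,8,9}  (accept∈set)
'a' @ 2: {1,5,7,8,9}  (accept∈set)
'c' @ 3: {}  — dead — no transitions
rest 'aabbaaac' ignored (set empty)
after full input: {}  (accept=1 not in)

Answer: REJECT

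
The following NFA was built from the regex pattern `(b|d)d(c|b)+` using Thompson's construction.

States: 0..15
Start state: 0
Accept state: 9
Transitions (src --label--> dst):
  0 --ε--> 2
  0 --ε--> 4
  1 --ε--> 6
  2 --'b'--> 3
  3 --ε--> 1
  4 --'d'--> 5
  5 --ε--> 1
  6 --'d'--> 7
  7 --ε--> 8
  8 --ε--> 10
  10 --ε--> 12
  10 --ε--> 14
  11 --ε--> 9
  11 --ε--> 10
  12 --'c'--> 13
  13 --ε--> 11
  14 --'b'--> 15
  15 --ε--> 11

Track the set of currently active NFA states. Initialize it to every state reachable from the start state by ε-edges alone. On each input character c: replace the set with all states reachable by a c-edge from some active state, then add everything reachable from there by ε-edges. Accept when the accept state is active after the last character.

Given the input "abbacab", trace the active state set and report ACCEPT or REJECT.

S₀ = ε-closure({0}) = {0,2,4}
'a' @ 1: {}  — state set empty
rest 'bbacab' ignored (set empty)
end set {} — state 9 not in

Answer: REJECT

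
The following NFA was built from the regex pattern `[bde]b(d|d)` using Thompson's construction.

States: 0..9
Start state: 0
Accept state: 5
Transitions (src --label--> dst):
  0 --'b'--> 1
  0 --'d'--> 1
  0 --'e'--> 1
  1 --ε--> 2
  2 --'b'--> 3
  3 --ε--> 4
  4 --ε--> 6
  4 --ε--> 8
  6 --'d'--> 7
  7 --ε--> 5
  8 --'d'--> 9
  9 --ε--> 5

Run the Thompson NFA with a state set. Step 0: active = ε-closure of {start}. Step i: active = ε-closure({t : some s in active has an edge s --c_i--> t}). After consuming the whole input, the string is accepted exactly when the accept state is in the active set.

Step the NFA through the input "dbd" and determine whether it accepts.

Answer: ACCEPT

Derivation:
S₀ = ε-closure({0}) = {0}
'd' @ 1: {1,2}
'b' @ 2: {3,4,6,8}
'd' @ 3: {5,7,9}  ✓accept
end set {5,7,9} — state 5 in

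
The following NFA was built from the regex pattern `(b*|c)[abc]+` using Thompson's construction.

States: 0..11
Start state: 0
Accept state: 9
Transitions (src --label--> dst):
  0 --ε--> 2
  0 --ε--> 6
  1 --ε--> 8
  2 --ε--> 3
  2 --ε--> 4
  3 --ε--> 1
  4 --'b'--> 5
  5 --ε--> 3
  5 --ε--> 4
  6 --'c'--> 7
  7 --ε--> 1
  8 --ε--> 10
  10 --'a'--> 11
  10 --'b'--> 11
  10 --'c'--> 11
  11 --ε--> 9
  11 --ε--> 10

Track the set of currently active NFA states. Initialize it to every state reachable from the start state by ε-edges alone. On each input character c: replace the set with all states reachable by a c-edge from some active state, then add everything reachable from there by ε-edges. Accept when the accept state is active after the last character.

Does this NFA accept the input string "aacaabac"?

Answer: ACCEPT

Trace:
S₀ = ε-closure({0}) = {0,1,2,3,4,6,8,10}
'a' @ 1: {9,10,11}  (accept∈set)
'a' @ 2: {9,10,11}  (accept∈set)
'c' @ 3: {9,10,11}  (accept∈set)
'a' @ 4: {9,10,11}  (accept∈set)
'a' @ 5: {9,10,11}  (accept∈set)
'b' @ 6: {9,10,11}  (accept∈set)
'a' @ 7: {9,10,11}  (accept∈set)
'c' @ 8: {9,10,11}  (accept∈set)
end set {9,10,11} — state 9 in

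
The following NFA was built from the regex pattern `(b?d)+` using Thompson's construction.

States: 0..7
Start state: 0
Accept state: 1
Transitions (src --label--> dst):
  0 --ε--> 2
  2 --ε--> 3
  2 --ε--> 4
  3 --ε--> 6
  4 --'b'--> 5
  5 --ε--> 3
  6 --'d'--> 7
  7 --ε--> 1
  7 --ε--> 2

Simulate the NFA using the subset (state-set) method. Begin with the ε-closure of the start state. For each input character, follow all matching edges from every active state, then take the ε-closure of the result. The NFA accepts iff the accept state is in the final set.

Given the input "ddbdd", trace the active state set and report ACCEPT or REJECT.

Answer: ACCEPT

Steps:
S₀ = ε-closure({0}) = {0,2,3,4,6}
'd' @ 1: {1,2,3,4,6,7}  ✓accept
'd' @ 2: {1,2,3,4,6,7}  ✓accept
'b' @ 3: {3,5,6}
'd' @ 4: {1,2,3,4,6,7}  ✓accept
'd' @ 5: {1,2,3,4,6,7}  ✓accept
end set {1,2,3,4,6,7} — state 1 in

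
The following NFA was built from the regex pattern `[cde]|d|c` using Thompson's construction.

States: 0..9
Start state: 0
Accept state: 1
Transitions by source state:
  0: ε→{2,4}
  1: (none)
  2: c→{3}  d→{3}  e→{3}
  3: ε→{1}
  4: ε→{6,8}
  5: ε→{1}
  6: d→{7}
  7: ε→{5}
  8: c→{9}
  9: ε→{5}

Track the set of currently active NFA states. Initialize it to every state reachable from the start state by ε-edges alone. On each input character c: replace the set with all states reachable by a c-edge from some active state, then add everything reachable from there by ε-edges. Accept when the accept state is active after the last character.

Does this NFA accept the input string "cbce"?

Answer: REJECT

Trace:
initial (ε-close {0}): {0,2,4,6,8}
'c' @ 1: {1,3,5,9}  ✓accept
'b' @ 2: {}  — state set empty
rest 'ce' ignored (set empty)
after full input: {}  (accept=1 not in)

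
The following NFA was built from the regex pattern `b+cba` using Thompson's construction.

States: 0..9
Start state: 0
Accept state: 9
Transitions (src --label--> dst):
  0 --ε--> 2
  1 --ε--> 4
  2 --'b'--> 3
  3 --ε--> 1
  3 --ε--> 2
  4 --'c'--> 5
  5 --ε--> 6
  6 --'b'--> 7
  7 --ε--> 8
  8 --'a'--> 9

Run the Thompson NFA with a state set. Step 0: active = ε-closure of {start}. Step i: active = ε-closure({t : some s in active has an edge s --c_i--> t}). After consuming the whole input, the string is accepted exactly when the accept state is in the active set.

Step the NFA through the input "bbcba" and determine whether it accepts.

initial (ε-close {0}): {0,2}
'b' @ 1: {1,2,3,4}
'b' @ 2: {1,2,3,4}
'c' @ 3: {5,6}
'b' @ 4: {7,8}
'a' @ 5: {9}  [accepting]
final: {9}; accept 9 in set

Answer: ACCEPT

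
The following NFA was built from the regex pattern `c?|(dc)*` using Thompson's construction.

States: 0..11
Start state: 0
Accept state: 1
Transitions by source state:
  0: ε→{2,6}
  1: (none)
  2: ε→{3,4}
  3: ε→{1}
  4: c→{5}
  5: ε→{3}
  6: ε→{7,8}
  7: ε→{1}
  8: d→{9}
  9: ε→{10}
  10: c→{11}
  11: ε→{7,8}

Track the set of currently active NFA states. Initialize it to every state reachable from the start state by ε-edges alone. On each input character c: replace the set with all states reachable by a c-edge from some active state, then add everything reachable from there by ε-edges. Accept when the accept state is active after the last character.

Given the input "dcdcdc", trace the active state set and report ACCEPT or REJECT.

initial (ε-close {0}): {0,1,2,3,4,6,7,8}
'd' @ 1: {9,10}
'c' @ 2: {1,7,8,11}  [accepting]
'd' @ 3: {9,10}
'c' @ 4: {1,7,8,11}  [accepting]
'd' @ 5: {9,10}
'c' @ 6: {1,7,8,11}  [accepting]
end set {1,7,8,11} — state 1 in

Answer: ACCEPT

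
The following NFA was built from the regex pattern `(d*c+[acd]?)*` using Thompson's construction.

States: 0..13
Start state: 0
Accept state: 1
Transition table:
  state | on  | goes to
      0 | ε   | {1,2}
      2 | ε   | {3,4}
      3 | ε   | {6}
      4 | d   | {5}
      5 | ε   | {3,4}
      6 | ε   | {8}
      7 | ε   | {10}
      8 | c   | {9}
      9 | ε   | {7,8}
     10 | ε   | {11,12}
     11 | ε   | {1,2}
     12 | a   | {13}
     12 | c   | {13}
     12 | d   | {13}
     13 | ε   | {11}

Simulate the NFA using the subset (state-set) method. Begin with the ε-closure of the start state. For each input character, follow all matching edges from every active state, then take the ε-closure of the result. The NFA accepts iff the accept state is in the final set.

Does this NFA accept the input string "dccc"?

Answer: ACCEPT

Derivation:
S₀ = ε-closure({0}) = {0,1,2,3,4,6,8}
'd' @ 1: {3,4,5,6,8}
'c' @ 2: {1,2,3,4,6,7,8,9,10,11,12}  [accepting]
'c' @ 3: {1,2,3,4,6,7,8,9,10,11,12,13}  [accepting]
'c' @ 4: {1,2,3,4,6,7,8,9,10,11,12,13}  [accepting]
after full input: {1,2,3,4,6,7,8,9,10,11,12,13}  (accept=1 in)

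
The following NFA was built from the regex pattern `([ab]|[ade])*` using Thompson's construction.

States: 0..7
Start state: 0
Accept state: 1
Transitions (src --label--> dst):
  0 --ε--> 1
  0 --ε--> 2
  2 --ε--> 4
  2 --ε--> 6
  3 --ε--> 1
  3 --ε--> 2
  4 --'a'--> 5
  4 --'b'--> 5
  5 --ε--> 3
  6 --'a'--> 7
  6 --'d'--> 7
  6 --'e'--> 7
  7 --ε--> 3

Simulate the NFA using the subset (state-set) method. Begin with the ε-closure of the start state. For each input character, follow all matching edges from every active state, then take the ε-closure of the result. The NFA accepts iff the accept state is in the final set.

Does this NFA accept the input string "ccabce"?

initial (ε-close {0}): {0,1,2,4,6}
'c' @ 1: {}  — state set empty
rest 'cabce' ignored (set empty)
end set {} — state 1 not in

Answer: REJECT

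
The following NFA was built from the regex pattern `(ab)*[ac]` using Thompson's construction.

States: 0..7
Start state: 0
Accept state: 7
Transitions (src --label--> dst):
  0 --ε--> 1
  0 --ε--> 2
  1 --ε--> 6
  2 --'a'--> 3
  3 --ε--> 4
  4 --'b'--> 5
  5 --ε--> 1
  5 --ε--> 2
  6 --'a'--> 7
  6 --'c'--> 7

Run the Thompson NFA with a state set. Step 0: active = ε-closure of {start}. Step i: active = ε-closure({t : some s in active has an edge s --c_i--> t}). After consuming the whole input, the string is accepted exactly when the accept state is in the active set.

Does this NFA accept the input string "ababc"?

S₀ = ε-closure({0}) = {0,1,2,6}
'a' @ 1: {3,4,7}  (accept∈set)
'b' @ 2: {1,2,5,6}
'a' @ 3: {3,4,7}  (accept∈set)
'b' @ 4: {1,2,5,6}
'c' @ 5: {7}  (accept∈set)
after full input: {7}  (accept=7 in)

Answer: ACCEPT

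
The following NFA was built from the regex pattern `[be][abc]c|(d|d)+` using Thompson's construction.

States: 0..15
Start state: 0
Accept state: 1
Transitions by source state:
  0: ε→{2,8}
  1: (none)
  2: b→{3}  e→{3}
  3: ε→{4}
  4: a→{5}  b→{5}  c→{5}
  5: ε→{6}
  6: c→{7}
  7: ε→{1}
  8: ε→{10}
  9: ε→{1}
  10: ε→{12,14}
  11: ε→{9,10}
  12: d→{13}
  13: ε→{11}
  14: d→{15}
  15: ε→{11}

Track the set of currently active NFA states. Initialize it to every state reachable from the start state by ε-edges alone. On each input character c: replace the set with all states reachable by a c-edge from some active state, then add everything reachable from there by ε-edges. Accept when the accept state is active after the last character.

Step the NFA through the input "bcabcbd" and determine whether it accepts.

Answer: REJECT

Derivation:
S₀ = ε-closure({0}) = {0,2,8,10,12,14}
'b' @ 1: {3,4}
'c' @ 2: {5,6}
'a' @ 3: {}  — state set empty
rest 'bcbd' ignored (set empty)
after full input: {}  (accept=1 not in)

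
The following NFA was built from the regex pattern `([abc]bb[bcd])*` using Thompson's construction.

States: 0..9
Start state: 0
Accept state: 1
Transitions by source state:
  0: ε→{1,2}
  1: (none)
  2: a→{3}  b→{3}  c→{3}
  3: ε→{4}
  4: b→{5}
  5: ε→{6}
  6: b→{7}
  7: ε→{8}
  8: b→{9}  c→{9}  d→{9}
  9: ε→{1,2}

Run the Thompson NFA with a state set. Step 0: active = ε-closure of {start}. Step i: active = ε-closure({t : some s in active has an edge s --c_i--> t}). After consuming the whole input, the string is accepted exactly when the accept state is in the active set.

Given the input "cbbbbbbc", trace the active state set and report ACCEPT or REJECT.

start: ε-closure({0}) = {0,1,2}
'c' @ 1: {3,4}
'b' @ 2: {5,6}
'b' @ 3: {7,8}
'b' @ 4: {1,2,9}  ✓accept
'b' @ 5: {3,4}
'b' @ 6: {5,6}
'b' @ 7: {7,8}
'c' @ 8: {1,2,9}  ✓accept
end set {1,2,9} — state 1 in

Answer: ACCEPT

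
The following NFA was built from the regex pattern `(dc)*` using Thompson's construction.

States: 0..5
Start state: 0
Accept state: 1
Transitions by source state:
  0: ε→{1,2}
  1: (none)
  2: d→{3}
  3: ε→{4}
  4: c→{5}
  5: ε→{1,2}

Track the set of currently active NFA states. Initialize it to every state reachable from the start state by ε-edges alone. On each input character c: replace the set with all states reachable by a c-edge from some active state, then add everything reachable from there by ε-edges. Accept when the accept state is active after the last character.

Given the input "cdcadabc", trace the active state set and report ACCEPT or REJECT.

Answer: REJECT

Derivation:
initial (ε-close {0}): {0,1,2}
'c' @ 1: {}  — dead — no transitions
rest 'dcadabc' ignored (set empty)
after full input: {}  (accept=1 not in)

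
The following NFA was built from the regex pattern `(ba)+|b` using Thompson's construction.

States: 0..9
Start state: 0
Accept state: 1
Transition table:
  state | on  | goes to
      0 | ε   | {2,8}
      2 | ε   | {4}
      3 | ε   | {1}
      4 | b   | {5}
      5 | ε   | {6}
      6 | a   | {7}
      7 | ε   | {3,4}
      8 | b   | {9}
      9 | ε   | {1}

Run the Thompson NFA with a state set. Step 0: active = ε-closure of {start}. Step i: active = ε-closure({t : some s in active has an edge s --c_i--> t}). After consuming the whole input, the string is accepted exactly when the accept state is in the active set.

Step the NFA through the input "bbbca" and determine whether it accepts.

start: ε-closure({0}) = {0,2,4,8}
'b' @ 1: {1,5,6,9}  (accept∈set)
'b' @ 2: {}  — dead — no transitions
rest 'bca' ignored (set empty)
after full input: {}  (accept=1 not in)

Answer: REJECT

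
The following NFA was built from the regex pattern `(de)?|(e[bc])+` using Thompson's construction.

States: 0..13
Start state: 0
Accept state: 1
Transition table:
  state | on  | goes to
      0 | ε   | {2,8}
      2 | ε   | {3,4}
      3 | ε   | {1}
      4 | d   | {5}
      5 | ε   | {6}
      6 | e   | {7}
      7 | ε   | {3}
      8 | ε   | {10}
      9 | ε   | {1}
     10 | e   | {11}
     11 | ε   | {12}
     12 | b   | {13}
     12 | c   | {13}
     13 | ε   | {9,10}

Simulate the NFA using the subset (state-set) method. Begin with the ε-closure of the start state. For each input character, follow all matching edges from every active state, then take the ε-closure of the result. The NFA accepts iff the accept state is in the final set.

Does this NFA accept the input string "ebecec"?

initial (ε-close {0}): {0,1,2,3,4,8,10}
'e' @ 1: {11,12}
'b' @ 2: {1,9,10,13}  [accepting]
'e' @ 3: {11,12}
'c' @ 4: {1,9,10,13}  [accepting]
'e' @ 5: {11,12}
'c' @ 6: {1,9,10,13}  [accepting]
after full input: {1,9,10,13}  (accept=1 in)

Answer: ACCEPT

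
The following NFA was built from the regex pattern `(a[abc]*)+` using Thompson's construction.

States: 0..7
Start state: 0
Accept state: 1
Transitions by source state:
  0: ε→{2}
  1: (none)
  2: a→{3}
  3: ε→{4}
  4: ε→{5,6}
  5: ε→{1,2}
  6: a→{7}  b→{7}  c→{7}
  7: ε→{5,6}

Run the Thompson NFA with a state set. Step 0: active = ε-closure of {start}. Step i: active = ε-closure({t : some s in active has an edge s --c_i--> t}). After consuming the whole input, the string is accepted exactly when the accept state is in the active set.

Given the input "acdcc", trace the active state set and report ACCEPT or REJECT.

Answer: REJECT

Derivation:
initial (ε-close {0}): {0,2}
'a' @ 1: {1,2,3,4,5,6}  ✓accept
'c' @ 2: {1,2,5,6,7}  ✓accept
'd' @ 3: {}  — dead — no transitions
rest 'cc' ignored (set empty)
final: {}; accept 1 not in set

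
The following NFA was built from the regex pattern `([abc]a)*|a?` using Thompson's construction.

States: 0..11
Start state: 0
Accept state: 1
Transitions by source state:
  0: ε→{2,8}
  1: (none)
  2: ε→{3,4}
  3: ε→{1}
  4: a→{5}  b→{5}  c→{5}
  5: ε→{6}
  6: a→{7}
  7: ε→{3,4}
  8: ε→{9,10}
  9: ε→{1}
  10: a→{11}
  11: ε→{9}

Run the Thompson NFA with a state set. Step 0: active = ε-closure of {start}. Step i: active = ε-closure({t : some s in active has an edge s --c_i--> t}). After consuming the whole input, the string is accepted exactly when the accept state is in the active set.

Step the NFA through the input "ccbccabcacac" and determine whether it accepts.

Answer: REJECT

Derivation:
S₀ = ε-closure({0}) = {0,1,2,3,4,8,9,10}
'c' @ 1: {5,6}
'c' @ 2: {}  — state set empty
rest 'bccabcacac' ignored (set empty)
after full input: {}  (accept=1 not in)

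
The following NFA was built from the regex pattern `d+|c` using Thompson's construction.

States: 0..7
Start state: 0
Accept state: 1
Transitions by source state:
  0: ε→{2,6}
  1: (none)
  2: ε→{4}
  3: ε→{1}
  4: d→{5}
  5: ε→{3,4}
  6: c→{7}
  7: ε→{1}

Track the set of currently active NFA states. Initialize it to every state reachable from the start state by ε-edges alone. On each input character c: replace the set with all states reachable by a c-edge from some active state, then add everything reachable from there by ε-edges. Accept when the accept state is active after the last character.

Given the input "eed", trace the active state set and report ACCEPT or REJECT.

S₀ = ε-closure({0}) = {0,2,4,6}
'e' @ 1: {}  — state set empty
rest 'ed' ignored (set empty)
final: {}; accept 1 not in set

Answer: REJECT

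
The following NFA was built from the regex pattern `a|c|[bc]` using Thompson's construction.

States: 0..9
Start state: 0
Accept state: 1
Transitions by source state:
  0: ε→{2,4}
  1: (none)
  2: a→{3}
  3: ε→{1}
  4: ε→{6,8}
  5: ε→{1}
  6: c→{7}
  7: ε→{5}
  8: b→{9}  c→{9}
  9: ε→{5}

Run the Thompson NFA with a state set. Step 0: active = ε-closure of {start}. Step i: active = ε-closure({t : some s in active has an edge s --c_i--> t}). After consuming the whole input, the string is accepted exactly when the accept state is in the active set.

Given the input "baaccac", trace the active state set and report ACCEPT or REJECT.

Answer: REJECT

Steps:
initial (ε-close {0}): {0,2,4,6,8}
'b' @ 1: {1,5,9}  [accepting]
'a' @ 2: {}  — dead — no transitions
rest 'accac' ignored (set empty)
final: {}; accept 1 not in set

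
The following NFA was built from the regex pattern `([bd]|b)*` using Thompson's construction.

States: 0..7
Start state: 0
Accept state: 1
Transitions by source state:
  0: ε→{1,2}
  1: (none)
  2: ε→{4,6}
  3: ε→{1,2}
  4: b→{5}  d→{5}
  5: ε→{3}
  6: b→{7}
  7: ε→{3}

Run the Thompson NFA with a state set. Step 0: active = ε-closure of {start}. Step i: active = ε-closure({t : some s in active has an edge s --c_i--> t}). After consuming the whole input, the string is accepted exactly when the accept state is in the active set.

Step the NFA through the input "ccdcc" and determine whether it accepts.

start: ε-closure({0}) = {0,1,2,4,6}
'c' @ 1: {}  — dead — no transitions
rest 'cdcc' ignored (set empty)
end set {} — state 1 not in

Answer: REJECT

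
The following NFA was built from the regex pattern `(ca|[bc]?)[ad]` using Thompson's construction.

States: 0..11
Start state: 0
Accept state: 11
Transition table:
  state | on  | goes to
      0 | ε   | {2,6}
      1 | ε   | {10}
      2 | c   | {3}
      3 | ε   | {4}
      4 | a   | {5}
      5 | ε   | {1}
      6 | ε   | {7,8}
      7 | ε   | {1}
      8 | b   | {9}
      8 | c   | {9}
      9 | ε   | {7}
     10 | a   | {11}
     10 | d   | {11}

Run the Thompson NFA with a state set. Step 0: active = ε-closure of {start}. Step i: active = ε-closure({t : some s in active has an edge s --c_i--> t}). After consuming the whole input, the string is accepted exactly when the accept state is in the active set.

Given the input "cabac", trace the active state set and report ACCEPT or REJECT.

Answer: REJECT

Derivation:
initial (ε-close {0}): {0,1,2,6,7,8,10}
'c' @ 1: {1,3,4,7,9,10}
'a' @ 2: {1,5,10,11}  ✓accept
'b' @ 3: {}  — dead — no transitions
rest 'ac' ignored (set empty)
after full input: {}  (accept=11 not in)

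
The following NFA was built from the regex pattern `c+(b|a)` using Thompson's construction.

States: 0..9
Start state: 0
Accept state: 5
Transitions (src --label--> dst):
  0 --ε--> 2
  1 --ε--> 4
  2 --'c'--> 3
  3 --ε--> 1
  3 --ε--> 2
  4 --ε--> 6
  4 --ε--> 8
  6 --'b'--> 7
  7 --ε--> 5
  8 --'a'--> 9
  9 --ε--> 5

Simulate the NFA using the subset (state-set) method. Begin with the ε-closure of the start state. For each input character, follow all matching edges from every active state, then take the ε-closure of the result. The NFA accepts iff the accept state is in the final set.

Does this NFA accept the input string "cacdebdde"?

S₀ = ε-closure({0}) = {0,2}
'c' @ 1: {1,2,3,4,6,8}
'a' @ 2: {5,9}  ✓accept
'c' @ 3: {}  — no active states
rest 'debdde' ignored (set empty)
after full input: {}  (accept=5 not in)

Answer: REJECT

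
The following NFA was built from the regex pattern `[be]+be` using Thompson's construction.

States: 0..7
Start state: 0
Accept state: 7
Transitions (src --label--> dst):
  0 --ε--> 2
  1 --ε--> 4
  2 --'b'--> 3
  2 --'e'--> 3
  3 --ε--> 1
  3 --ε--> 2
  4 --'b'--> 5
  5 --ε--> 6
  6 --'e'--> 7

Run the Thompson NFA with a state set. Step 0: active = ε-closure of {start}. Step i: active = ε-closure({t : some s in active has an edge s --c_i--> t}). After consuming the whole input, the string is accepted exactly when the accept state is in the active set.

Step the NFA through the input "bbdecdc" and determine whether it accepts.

initial (ε-close {0}): {0,2}
'b' @ 1: {1,2,3,4}
'b' @ 2: {1,2,3,4,5,6}
'd' @ 3: {}  — state set empty
rest 'ecdc' ignored (set empty)
end set {} — state 7 not in

Answer: REJECT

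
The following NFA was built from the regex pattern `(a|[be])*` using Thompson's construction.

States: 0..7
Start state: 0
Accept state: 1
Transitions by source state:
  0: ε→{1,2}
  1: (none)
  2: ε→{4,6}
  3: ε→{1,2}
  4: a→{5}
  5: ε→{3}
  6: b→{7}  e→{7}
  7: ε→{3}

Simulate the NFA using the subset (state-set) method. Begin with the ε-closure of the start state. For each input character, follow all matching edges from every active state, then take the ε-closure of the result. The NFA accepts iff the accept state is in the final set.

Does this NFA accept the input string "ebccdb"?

S₀ = ε-closure({0}) = {0,1,2,4,6}
'e' @ 1: {1,2,3,4,6,7}  (accept∈set)
'b' @ 2: {1,2,3,4,6,7}  (accept∈set)
'c' @ 3: {}  — state set empty
rest 'cdb' ignored (set empty)
end set {} — state 1 not in

Answer: REJECT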